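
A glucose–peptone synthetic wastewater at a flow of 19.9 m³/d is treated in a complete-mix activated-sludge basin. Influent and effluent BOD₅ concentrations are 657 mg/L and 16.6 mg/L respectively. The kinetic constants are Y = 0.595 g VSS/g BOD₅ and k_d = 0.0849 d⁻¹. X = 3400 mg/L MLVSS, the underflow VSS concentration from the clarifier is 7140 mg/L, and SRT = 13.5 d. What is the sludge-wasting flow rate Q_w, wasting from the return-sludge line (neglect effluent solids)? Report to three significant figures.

From the SRT design equation V = Y Q (S₀−S) θ_c / [X (1 + k_d θ_c)] = 0.595 × 19.9 × (657 − 16.6) × 13.5 / [3400 × (1 + 0.0849 × 13.5)] = 1.02×10^5 / 7297 = 14.03 m³.
Q_w = (V·X)/(θ_c X_r) = 14.03 × 3400 / (13.5 × 7140) = 0.4948 m³/d.

Q_w ≈ 0.495 m³/d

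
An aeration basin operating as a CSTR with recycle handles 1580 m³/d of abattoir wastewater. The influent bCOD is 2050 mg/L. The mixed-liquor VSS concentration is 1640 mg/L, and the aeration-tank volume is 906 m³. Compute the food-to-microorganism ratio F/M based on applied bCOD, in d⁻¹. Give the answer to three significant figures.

F/M ≈ 2.18 d⁻¹

F/M = Q·S₀ / (V·X) = 1580 × 2050 / (906.0 × 1640) = 2.180 g bCOD·(g VSS·d)⁻¹.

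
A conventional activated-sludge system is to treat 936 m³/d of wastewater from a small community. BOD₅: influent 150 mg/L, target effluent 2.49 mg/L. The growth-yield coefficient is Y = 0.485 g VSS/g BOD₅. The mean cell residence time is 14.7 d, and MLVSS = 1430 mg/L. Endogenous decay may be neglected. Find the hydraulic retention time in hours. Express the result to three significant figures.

τ ≈ 17.7 h

V·X = Y·Q·ΔS·θ_c gives V = 0.485 × 936 × (150 − 2.49) × 14.7 / 1430 = 688.4 m³.
τ = V/Q = 688.4/936 = 0.7354 d, or 17.65 h.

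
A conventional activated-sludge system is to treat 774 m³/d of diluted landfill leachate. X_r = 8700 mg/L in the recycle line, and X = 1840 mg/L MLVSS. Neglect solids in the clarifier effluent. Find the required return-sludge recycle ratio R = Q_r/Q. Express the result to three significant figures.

Solids balance on the clarifier gives (1+R)X = R·X_r, so R = X/(X_r − X) = 1840 / (8700 − 1840) = 0.2682.

R ≈ 0.268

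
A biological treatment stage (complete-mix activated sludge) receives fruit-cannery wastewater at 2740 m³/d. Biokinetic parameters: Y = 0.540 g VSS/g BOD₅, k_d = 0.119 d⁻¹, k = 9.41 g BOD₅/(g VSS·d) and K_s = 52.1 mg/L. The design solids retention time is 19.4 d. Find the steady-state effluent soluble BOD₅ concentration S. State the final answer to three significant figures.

For a completely mixed reactor with recycle the Lawrence–McCarty relation gives S = K_s·(1 + k_d·θ_c) / [θ_c·(Y·k − k_d) − 1] = 52.1 × (1 + 0.119 × 19.4) / [19.4 × (0.540 × 9.41 − 0.119) − 1] = 172.4 / 95.27 = 1.809 mg/L.

S ≈ 1.81 mg/L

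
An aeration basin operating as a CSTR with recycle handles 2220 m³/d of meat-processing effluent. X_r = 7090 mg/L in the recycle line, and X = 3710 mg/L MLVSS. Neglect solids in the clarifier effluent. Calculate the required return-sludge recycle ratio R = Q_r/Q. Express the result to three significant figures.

R ≈ 1.10

R = Q_r/Q = X/(X_r − X) = 3710 / (7090 − 3710) = 1.098.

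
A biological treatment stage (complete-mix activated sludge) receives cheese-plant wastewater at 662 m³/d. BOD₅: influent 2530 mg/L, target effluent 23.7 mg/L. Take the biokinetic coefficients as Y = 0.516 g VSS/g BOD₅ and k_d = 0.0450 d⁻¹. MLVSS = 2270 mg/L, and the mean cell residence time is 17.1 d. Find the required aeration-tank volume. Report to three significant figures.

Rearranging the biomass balance for a CMAS with decay, V = Y·Q·ΔS·θ_c / [X·(1+k_d θ_c)] = 0.516 × 662 × (2530 − 23.7) × 17.1 / [2270 × (1 + 0.0450 × 17.1)] = 1.46×10^7 / 4017 = 3645 m³.

V ≈ 3640 m³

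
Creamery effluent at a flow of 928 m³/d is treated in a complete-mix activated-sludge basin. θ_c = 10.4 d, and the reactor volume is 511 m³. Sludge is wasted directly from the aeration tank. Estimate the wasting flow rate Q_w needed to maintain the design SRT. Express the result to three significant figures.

Q_w ≈ 49.1 m³/d

With mixed-liquor wasting, θ_c = V/Q_w, so Q_w = V/θ_c = 511.0/10.4 = 49.13 m³/d.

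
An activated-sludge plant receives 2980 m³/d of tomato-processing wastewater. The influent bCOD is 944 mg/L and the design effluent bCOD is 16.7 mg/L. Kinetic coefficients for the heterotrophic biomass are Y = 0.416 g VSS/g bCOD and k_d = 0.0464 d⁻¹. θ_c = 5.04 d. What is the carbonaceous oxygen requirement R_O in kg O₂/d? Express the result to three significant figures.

R_O ≈ 1440 kg O₂/d

Y_obs = Y / (1 + k_d θ_c) = 0.416 / (1 + 0.0464 × 5.04) = 0.416 / 1.234 = 0.3372.
Q·(S₀ − S) = 2980 × (944 − 16.7) × 10⁻³ = 2763 kg/d removed.
Net sludge production P_X = 0.3372 × 2763 = 931.7 kg VSS/d.
R_O = Q·ΔS − 1.42 P_X = 2763 − 1323 = 1440 kg O₂/d.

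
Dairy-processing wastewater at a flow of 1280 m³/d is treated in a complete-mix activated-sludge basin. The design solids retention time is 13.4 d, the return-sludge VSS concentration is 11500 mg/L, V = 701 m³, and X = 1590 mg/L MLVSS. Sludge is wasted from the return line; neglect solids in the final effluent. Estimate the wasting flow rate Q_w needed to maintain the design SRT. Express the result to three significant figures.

Q_w = (V·X)/(θ_c X_r) = 701.0 × 1590 / (13.4 × 11500) = 7.233 m³/d.

Q_w ≈ 7.23 m³/d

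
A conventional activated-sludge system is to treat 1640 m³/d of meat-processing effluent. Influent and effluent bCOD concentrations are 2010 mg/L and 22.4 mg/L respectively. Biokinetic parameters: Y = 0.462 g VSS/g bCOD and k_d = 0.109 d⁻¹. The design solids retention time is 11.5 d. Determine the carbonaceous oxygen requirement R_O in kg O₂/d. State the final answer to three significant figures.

Correct the yield for decay: Y_obs = Y/(1 + k_d θ_c) = 0.462 / (1 + 0.109 × 11.5) = 0.462 / 2.253 = 0.2050.
ΔS = 2010 − 22.4 = 1988 mg/L, so the substrate removal rate is 1640 × 1988/1000 = 3260 kg bCOD/d.
P_X = Y_obs·Q·(S₀ − S) = 0.2050 × 3260 = 668.3 kg VSS/d.
R_O = Q·ΔS − 1.42 P_X = 3260 − 949.0 = 2311 kg O₂/d.

R_O ≈ 2310 kg O₂/d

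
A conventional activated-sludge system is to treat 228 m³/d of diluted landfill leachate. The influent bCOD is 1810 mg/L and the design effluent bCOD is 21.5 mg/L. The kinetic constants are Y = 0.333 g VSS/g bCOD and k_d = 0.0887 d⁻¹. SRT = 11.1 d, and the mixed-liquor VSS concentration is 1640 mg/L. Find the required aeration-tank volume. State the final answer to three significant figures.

Rearranging the biomass balance for a CMAS with decay, V = Y·Q·ΔS·θ_c / [X·(1+k_d θ_c)] = 0.333 × 228 × (1810 − 21.5) × 11.1 / [1640 × (1 + 0.0887 × 11.1)] = 1.51×10^6 / 3255 = 463.1 m³.

V ≈ 463 m³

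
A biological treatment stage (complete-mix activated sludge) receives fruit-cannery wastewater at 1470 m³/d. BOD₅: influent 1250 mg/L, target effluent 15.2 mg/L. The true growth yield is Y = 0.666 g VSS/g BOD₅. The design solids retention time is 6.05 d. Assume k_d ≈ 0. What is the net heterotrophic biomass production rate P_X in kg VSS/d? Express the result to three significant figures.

No decay correction is needed, so Y_obs = Y = 0.666.
ΔS = 1250 − 15.2 = 1235 mg/L, so the substrate removal rate is 1470 × 1235/1000 = 1815 kg BOD₅/d.
P_X = Y_obs · Q(S₀ − S) = 0.6660 × 1815 = 1209 kg VSS/d.

P_X ≈ 1210 kg VSS/d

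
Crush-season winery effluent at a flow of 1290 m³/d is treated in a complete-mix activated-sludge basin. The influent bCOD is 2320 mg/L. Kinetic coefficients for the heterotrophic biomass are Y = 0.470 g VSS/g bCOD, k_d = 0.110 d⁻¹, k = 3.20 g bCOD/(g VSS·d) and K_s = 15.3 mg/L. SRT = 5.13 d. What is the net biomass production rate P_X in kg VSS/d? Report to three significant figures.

For a completely mixed reactor with recycle the Lawrence–McCarty relation gives S = K_s·(1 + k_d·θ_c) / [θ_c·(Y·k − k_d) − 1] = 15.3 × (1 + 0.110 × 5.13) / [5.13 × (0.470 × 3.20 − 0.110) − 1] = 23.93 / 6.151 = 3.891 mg/L.
Y_obs = Y / (1 + k_d θ_c) = 0.470 / (1 + 0.110 × 5.13) = 0.470 / 1.564 = 0.3005.
Q·(S₀ − S) = 1290 × (2320 − 3.89) × 10⁻³ = 2988 kg/d removed.
Biomass produced: P_X = Y_obs·Q·ΔS = 0.3005 × 2988 ≈ 897.7 kg VSS/d.

P_X ≈ 898 kg VSS/d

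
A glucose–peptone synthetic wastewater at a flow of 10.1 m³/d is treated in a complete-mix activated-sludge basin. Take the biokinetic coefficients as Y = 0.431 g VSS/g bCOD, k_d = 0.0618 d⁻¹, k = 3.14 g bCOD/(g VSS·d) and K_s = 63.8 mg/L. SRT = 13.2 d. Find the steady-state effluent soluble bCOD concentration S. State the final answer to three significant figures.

S ≈ 7.22 mg/L

For a completely mixed reactor with recycle the Lawrence–McCarty relation gives S = K_s·(1 + k_d·θ_c) / [θ_c·(Y·k − k_d) − 1] = 63.8 × (1 + 0.0618 × 13.2) / [13.2 × (0.431 × 3.14 − 0.0618) − 1] = 115.8 / 16.05 = 7.219 mg/L.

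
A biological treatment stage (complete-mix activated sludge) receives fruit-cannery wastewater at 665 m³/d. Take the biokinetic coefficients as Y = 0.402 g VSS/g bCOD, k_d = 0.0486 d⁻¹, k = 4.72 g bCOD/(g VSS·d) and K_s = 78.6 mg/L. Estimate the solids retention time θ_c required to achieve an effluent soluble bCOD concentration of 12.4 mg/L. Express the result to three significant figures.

From 1/θ_c = Y·k·S/(K_s + S) − k_d: Y·k·S/(K_s+S) = 0.402 × 4.72 × 12.4 / (78.6 + 12.4) = 0.2586 d⁻¹.
Then 1/θ_c = μ − k_d = 0.2586 − 0.0486 = 0.2100 d⁻¹, giving θ_c = 4.763 d.

θ_c ≈ 4.76 d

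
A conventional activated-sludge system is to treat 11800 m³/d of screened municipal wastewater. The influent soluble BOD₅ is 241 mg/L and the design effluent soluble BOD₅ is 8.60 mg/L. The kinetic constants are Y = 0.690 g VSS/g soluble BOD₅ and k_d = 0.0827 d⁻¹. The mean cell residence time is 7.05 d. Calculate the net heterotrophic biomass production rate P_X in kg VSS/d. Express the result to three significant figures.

Observed yield with endogenous decay: Y_obs = Y / (1 + k_d·θ_c) = 0.690 / (1 + 0.0827 × 7.05) = 0.690 / 1.583 = 0.4359 g VSS/g soluble BOD₅.
ΔS = 241 − 8.60 = 232.4 mg/L, so the substrate removal rate is 11800 × 232.4/1000 = 2742 kg soluble BOD₅/d.
P_X = Y_obs · Q(S₀ − S) = 0.4359 × 2742 = 1195 kg VSS/d.

P_X ≈ 1200 kg VSS/d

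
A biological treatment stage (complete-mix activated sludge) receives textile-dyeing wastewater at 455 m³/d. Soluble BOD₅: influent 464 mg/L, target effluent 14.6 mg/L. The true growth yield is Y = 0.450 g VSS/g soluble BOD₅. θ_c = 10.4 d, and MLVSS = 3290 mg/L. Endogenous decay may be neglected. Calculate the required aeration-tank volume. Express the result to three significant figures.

Biomass mass balance (decay neglected): V·X = Y·Q·(S₀ − S)·θ_c, so V = 0.450 × 455 × (464 − 14.6) × 10.4 / 3290 = 290.9 m³.

V ≈ 291 m³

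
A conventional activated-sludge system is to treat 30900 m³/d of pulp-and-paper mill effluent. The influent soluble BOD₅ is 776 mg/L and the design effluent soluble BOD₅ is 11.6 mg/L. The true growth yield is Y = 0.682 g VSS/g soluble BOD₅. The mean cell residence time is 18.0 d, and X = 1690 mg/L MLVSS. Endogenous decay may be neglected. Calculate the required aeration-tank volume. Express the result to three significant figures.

V ≈ 172000 m³

V·X = Y·Q·ΔS·θ_c gives V = 0.682 × 30900 × (776 − 11.6) × 18.0 / 1690 = 171573 m³.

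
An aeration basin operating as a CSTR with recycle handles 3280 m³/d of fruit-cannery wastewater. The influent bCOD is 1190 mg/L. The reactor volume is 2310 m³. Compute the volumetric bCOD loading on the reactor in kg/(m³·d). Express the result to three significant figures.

L_v ≈ 1.69 kg bCOD/(m³·d)

Volumetric loading L_v = Q·S₀ / V = 3280 × 1190 g/m³ / 2310 m³ = 1690 g/(m³·d) = 1.690 kg bCOD/(m³·d).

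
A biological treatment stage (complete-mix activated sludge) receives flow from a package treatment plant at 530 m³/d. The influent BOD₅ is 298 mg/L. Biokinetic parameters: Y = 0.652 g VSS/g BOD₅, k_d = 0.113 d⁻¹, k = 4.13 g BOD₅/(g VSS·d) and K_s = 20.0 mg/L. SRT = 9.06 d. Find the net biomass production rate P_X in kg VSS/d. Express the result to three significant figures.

For a completely mixed reactor with recycle the Lawrence–McCarty relation gives S = K_s·(1 + k_d·θ_c) / [θ_c·(Y·k − k_d) − 1] = 20.0 × (1 + 0.113 × 9.06) / [9.06 × (0.652 × 4.13 − 0.113) − 1] = 40.48 / 22.37 = 1.809 mg/L.
The observed yield is Y_obs = Y/(1 + k_d·θ_c) = 0.652 / (1 + 0.113 × 9.06) = 0.652 / 2.024 = 0.3222 g VSS per g BOD₅ removed.
Substrate removed = Q·(S₀ − S) = 530 m³/d × (298 − 1.81) g/m³ = 1.57×10^5 g/d = 157.0 kg/d.
Net biomass production P_X = Y_obs × Q·(S₀ − S) = 0.3222 × 157.0 = 50.57 kg VSS/d.

P_X ≈ 50.6 kg VSS/d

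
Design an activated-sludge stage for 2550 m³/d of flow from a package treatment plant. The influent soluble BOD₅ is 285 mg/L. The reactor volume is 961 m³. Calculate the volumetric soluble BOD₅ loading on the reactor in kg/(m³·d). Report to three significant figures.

L_v ≈ 0.756 kg soluble BOD₅/(m³·d)

L_v = Q S₀ / V = 2550 × 285 × 10⁻³ / 961.0 = 0.7562 kg/(m³·d).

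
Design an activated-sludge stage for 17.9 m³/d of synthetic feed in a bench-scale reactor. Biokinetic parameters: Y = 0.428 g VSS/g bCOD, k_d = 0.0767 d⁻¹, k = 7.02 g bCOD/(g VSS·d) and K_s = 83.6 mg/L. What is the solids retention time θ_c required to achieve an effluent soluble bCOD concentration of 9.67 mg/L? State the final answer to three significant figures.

θ_c ≈ 4.26 d

From 1/θ_c = Y·k·S/(K_s + S) − k_d: Y·k·S/(K_s+S) = 0.428 × 7.02 × 9.67 / (83.6 + 9.67) = 0.3115 d⁻¹.
1/θ_c = 0.3115 − 0.0767 = 0.2348 d⁻¹, so θ_c = 4.259 d.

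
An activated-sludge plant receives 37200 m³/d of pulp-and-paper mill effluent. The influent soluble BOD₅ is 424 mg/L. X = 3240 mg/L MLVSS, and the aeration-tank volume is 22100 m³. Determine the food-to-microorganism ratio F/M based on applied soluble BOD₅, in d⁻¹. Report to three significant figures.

F/M ≈ 0.220 d⁻¹

Food-to-microorganism ratio F/M = Q S₀ / (V X) = 37200 × 424 / (22100 × 3240) = 0.2203 d⁻¹.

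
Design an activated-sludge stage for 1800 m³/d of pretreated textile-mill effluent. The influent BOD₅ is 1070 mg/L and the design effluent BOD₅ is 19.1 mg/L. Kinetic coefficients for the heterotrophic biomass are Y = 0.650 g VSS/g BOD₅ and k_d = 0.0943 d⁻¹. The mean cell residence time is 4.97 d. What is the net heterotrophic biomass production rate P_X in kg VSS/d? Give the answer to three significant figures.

Y_obs = Y / (1 + k_d θ_c) = 0.650 / (1 + 0.0943 × 4.97) = 0.650 / 1.469 = 0.4426.
Mass of BOD₅ removed per day: Q(S₀ − S) = 1800 × 1051 g/m³ = 1892 kg/d.
Biomass produced: P_X = Y_obs·Q·ΔS = 0.4426 × 1892 ≈ 837.2 kg VSS/d.

P_X ≈ 837 kg VSS/d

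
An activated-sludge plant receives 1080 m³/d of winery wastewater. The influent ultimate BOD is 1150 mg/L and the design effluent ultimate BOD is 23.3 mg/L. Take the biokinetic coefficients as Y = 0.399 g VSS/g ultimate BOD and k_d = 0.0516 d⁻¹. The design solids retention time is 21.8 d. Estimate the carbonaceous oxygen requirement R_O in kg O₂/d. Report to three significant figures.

R_O ≈ 892 kg O₂/d

Correct the yield for decay: Y_obs = Y/(1 + k_d θ_c) = 0.399 / (1 + 0.0516 × 21.8) = 0.399 / 2.125 = 0.1878.
ΔS = 1150 − 23.3 = 1127 mg/L, so the substrate removal rate is 1080 × 1127/1000 = 1217 kg ultimate BOD/d.
P_X = Y_obs·Q·(S₀ − S) = 0.1878 × 1217 = 228.5 kg VSS/d.
R_O = Q·(S₀ − S) − 1.42·P_X = 1217 − 1.42 × 228.5 = 892.4 kg O₂/d.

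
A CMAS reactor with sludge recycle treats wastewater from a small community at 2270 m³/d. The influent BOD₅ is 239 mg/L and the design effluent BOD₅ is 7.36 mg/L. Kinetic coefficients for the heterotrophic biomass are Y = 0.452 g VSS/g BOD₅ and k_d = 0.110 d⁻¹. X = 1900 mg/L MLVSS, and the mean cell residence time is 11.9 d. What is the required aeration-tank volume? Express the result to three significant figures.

From the SRT design equation V = Y Q (S₀−S) θ_c / [X (1 + k_d θ_c)] = 0.452 × 2270 × (239 − 7.36) × 11.9 / [1900 × (1 + 0.110 × 11.9)] = 2.83×10^6 / 4387 = 644.7 m³.

V ≈ 645 m³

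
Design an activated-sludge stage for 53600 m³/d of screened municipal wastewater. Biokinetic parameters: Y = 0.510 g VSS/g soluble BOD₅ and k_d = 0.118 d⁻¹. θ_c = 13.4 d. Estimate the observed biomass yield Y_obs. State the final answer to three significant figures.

Y_obs ≈ 0.198 g VSS/g soluble BOD₅

The observed yield is Y_obs = Y/(1 + k_d·θ_c) = 0.510 / (1 + 0.118 × 13.4) = 0.510 / 2.581 = 0.1976 g VSS per g soluble BOD₅ removed.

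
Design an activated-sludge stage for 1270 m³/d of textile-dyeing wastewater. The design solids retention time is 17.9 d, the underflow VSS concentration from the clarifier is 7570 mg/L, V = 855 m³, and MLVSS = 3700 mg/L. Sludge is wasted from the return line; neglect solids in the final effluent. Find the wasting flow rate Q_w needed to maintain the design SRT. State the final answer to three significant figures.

Q_w ≈ 23.3 m³/d

Q_w = (V·X)/(θ_c X_r) = 855.0 × 3700 / (17.9 × 7570) = 23.35 m³/d.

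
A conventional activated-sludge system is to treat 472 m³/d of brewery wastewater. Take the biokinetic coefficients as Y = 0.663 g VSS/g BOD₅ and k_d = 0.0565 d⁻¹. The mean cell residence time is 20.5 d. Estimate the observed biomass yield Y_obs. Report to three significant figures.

Observed yield with endogenous decay: Y_obs = Y / (1 + k_d·θ_c) = 0.663 / (1 + 0.0565 × 20.5) = 0.663 / 2.158 = 0.3072 g VSS/g BOD₅.

Y_obs ≈ 0.307 g VSS/g BOD₅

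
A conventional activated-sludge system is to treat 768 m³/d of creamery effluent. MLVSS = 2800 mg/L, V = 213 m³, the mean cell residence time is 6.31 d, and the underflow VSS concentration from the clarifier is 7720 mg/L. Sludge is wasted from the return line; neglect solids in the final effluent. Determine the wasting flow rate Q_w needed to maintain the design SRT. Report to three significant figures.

Q_w ≈ 12.2 m³/d

Wasting from the return line (neglecting effluent solids): Q_w = V·X / (θ_c·X_r) = 213.0 × 2800 / (6.31 × 7720) = 12.24 m³/d.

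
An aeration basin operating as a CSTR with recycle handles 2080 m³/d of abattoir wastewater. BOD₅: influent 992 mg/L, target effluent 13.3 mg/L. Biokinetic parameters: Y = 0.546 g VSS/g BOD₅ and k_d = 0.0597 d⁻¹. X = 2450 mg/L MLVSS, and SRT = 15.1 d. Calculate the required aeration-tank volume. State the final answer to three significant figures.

V ≈ 3600 m³

Steady-state biomass mass balance: V·X·(1 + k_d·θ_c) = Y·Q·(S₀ − S)·θ_c, so V = 0.546 × 2080 × (992 − 13.3) × 15.1 / [2450 × (1 + 0.0597 × 15.1)] = 1.68×10^7 / 4659 = 3603 m³.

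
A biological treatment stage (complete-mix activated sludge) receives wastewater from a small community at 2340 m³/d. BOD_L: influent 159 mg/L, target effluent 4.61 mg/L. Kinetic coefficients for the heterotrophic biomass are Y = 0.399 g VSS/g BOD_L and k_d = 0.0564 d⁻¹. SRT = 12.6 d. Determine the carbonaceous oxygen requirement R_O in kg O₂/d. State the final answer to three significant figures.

R_O ≈ 242 kg O₂/d

Observed yield with endogenous decay: Y_obs = Y / (1 + k_d·θ_c) = 0.399 / (1 + 0.0564 × 12.6) = 0.399 / 1.711 = 0.2332 g VSS/g BOD_L.
ΔS = 159 − 4.61 = 154.4 mg/L, so the substrate removal rate is 2340 × 154.4/1000 = 361.3 kg BOD_L/d.
Net sludge production P_X = 0.2332 × 361.3 = 84.27 kg VSS/d.
R_O = Q·(S₀ − S) − 1.42·P_X = 361.3 − 1.42 × 84.27 = 241.6 kg O₂/d.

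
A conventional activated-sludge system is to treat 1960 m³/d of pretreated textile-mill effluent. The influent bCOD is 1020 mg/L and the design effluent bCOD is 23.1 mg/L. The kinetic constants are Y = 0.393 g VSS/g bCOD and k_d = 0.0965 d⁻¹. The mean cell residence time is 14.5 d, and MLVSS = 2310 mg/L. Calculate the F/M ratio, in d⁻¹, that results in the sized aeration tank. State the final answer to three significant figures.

Rearranging the biomass balance for a CMAS with decay, V = Y·Q·ΔS·θ_c / [X·(1+k_d θ_c)] = 0.393 × 1960 × (1020 − 23.1) × 14.5 / [2310 × (1 + 0.0965 × 14.5)] = 1.11×10^7 / 5542 = 2009 m³.
F/M = applied load / biomass = Q·S₀/(V·X) = 1960 × 1020 / (2009 × 2310) = 0.4308 d⁻¹.

F/M ≈ 0.431 d⁻¹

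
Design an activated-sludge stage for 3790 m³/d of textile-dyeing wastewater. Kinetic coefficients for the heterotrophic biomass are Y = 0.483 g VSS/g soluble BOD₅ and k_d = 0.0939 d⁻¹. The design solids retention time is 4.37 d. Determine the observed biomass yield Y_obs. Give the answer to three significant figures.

Observed yield with endogenous decay: Y_obs = Y / (1 + k_d·θ_c) = 0.483 / (1 + 0.0939 × 4.37) = 0.483 / 1.410 = 0.3425 g VSS/g soluble BOD₅.

Y_obs ≈ 0.342 g VSS/g soluble BOD₅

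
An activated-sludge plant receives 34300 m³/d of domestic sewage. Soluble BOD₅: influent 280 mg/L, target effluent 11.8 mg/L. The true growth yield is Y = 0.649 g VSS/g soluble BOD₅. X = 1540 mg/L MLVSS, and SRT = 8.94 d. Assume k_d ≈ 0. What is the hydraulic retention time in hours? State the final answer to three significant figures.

τ ≈ 24.3 h

With k_d = 0 the design equation reduces to V = Y Q (S₀−S) θ_c / X = 0.649 × 34300 × (280 − 11.8) × 8.94 / 1540 = 34659 m³.
HRT = V/Q = 34659 m³ / 34300 m³·d⁻¹ = 1.010 d × 24 = 24.25 h.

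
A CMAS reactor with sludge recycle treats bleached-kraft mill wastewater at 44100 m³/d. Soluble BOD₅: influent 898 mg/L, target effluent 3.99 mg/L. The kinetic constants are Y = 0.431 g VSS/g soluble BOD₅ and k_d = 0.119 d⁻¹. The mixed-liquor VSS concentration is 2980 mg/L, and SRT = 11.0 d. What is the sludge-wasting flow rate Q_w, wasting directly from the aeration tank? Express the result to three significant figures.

Q_w ≈ 2470 m³/d

Steady-state biomass mass balance: V·X·(1 + k_d·θ_c) = Y·Q·(S₀ − S)·θ_c, so V = 0.431 × 44100 × (898 − 3.99) × 11.0 / [2980 × (1 + 0.119 × 11.0)] = 1.87×10^8 / 6881 = 27165 m³.
Wasting from the aeration tank: Q_w = V / θ_c = 27165 / 11.0 = 2470 m³/d.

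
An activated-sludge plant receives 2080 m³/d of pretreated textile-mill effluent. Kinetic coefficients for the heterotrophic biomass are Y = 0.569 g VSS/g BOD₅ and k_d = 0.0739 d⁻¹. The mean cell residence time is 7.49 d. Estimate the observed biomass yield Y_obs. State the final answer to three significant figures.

Y_obs ≈ 0.366 g VSS/g BOD₅

Y_obs = Y / (1 + k_d θ_c) = 0.569 / (1 + 0.0739 × 7.49) = 0.569 / 1.554 = 0.3663.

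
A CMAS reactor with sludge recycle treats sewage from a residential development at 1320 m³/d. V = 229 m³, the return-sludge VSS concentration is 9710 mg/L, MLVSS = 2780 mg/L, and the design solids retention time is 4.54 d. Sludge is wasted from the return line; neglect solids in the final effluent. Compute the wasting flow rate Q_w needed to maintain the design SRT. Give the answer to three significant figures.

Q_w ≈ 14.4 m³/d

Wasting from the return line (neglecting effluent solids): Q_w = V·X / (θ_c·X_r) = 229.0 × 2780 / (4.54 × 9710) = 14.44 m³/d.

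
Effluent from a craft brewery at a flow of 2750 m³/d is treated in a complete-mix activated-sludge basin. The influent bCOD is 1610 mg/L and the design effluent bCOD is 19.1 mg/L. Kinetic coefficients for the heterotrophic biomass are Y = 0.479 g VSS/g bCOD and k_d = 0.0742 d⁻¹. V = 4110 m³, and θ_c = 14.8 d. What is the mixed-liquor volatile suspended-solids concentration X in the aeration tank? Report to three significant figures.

X ≈ 3600 mg/L

Solving the biomass balance for X: X = Y Q (S₀−S) θ_c / [V (1+k_d θ_c)] = 0.479 × 2750 × (1610 − 19.1) × 14.8 / [4110 × (1 + 0.0742 × 14.8)] = 3597 mg/L.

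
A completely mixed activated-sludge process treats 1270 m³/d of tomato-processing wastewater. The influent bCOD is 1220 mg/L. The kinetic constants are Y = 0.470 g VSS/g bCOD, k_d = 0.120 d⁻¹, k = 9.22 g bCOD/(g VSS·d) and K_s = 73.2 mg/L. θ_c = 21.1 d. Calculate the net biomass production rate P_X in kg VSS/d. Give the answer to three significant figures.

P_X ≈ 206 kg VSS/d

Effluent substrate depends only on kinetics and SRT: S = K_s(1 + k_d θ_c) / [θ_c(Yk − k_d) − 1] = 73.2 × (1 + 0.120 × 21.1) / [21.1 × (0.470 × 9.22 − 0.120) − 1] = 258.5 / 87.90 = 2.941 mg/L.
The observed yield is Y_obs = Y/(1 + k_d·θ_c) = 0.470 / (1 + 0.120 × 21.1) = 0.470 / 3.532 = 0.1331 g VSS per g bCOD removed.
Q·(S₀ − S) = 1270 × (1220 − 2.94) × 10⁻³ = 1546 kg/d removed.
Biomass produced: P_X = Y_obs·Q·ΔS = 0.1331 × 1546 ≈ 205.7 kg VSS/d.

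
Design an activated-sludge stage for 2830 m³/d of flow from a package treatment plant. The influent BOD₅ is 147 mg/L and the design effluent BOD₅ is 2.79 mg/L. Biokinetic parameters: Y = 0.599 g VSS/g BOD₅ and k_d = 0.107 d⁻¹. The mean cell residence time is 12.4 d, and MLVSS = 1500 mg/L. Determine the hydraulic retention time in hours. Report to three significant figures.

Steady-state biomass mass balance: V·X·(1 + k_d·θ_c) = Y·Q·(S₀ − S)·θ_c, so V = 0.599 × 2830 × (147 − 2.79) × 12.4 / [1500 × (1 + 0.107 × 12.4)] = 3.03×10^6 / 3490 = 868.5 m³.
HRT = V/Q = 868.5 m³ / 2830 m³·d⁻¹ = 0.3069 d × 24 = 7.366 h.

τ ≈ 7.37 h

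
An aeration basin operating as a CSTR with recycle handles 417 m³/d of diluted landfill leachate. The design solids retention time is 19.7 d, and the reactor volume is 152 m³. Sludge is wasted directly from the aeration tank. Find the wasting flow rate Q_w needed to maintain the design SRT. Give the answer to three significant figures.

For wasting at MLVSS concentration, Q_w = V/θ_c = 152.0/19.7 = 7.716 m³/d.

Q_w ≈ 7.72 m³/d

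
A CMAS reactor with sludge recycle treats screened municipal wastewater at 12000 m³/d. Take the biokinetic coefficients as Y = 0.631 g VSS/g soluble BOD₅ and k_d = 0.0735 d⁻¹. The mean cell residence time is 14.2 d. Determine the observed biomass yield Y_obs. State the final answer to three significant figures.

Y_obs ≈ 0.309 g VSS/g soluble BOD₅

The observed yield is Y_obs = Y/(1 + k_d·θ_c) = 0.631 / (1 + 0.0735 × 14.2) = 0.631 / 2.044 = 0.3088 g VSS per g soluble BOD₅ removed.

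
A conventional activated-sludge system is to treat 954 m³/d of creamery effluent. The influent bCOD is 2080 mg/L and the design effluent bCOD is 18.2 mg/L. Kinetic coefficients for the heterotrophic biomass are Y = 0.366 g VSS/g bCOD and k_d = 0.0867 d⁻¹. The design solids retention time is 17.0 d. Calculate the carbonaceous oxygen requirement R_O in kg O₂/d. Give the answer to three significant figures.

R_O ≈ 1550 kg O₂/d

The observed yield is Y_obs = Y/(1 + k_d·θ_c) = 0.366 / (1 + 0.0867 × 17.0) = 0.366 / 2.474 = 0.1479 g VSS per g bCOD removed.
Substrate removed = Q·(S₀ − S) = 954 m³/d × (2080 − 18.2) g/m³ = 1.97×10^6 g/d = 1967 kg/d.
Net sludge production P_X = 0.1479 × 1967 = 291.0 kg VSS/d.
R_O = Q·(S₀ − S) − 1.42·P_X = 1967 − 1.42 × 291.0 = 1554 kg O₂/d.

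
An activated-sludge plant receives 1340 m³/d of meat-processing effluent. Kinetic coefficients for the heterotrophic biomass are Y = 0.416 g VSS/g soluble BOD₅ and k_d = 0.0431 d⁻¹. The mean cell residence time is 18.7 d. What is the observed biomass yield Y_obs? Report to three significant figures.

Correct the yield for decay: Y_obs = Y/(1 + k_d θ_c) = 0.416 / (1 + 0.0431 × 18.7) = 0.416 / 1.806 = 0.2303.

Y_obs ≈ 0.230 g VSS/g soluble BOD₅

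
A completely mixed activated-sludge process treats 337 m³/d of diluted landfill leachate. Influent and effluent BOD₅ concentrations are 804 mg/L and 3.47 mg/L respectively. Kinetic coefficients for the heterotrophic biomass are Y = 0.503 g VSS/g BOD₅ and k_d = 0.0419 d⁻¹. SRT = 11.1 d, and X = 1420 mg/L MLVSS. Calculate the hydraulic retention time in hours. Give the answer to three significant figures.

τ ≈ 51.6 h

Steady-state biomass mass balance: V·X·(1 + k_d·θ_c) = Y·Q·(S₀ − S)·θ_c, so V = 0.503 × 337 × (804 − 3.47) × 11.1 / [1420 × (1 + 0.0419 × 11.1)] = 1.51×10^6 / 2080 = 724.0 m³.
HRT = V/Q = 724.0 m³ / 337 m³·d⁻¹ = 2.148 d × 24 = 51.56 h.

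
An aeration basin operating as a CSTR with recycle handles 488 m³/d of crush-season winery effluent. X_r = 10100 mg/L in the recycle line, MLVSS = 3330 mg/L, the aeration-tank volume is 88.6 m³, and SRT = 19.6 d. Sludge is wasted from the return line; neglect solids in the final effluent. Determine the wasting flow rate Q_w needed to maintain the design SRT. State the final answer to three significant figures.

Q_w = (V·X)/(θ_c X_r) = 88.60 × 3330 / (19.6 × 10100) = 1.490 m³/d.

Q_w ≈ 1.49 m³/d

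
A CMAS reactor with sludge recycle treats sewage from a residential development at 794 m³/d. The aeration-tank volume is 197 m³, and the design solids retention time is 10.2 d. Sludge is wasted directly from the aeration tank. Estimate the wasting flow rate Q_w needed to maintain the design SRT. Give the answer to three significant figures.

Q_w ≈ 19.3 m³/d

For wasting at MLVSS concentration, Q_w = V/θ_c = 197.0/10.2 = 19.31 m³/d.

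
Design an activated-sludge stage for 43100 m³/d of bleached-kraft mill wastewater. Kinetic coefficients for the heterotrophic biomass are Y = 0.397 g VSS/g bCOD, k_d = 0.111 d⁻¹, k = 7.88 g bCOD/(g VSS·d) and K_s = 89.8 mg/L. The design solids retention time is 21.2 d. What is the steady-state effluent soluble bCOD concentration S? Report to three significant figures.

S ≈ 4.78 mg/L

For a completely mixed reactor with recycle the Lawrence–McCarty relation gives S = K_s·(1 + k_d·θ_c) / [θ_c·(Y·k − k_d) − 1] = 89.8 × (1 + 0.111 × 21.2) / [21.2 × (0.397 × 7.88 − 0.111) − 1] = 301.1 / 62.97 = 4.782 mg/L.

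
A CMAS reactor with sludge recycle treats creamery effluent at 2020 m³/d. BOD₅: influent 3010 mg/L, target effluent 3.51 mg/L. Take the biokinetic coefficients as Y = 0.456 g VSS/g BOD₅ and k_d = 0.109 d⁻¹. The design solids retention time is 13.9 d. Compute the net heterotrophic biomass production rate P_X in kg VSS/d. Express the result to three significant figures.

Observed yield with endogenous decay: Y_obs = Y / (1 + k_d·θ_c) = 0.456 / (1 + 0.109 × 13.9) = 0.456 / 2.515 = 0.1813 g VSS/g BOD₅.
Q·(S₀ − S) = 2020 × (3010 − 3.51) × 10⁻³ = 6073 kg/d removed.
Net biomass production P_X = Y_obs × Q·(S₀ − S) = 0.1813 × 6073 = 1101 kg VSS/d.

P_X ≈ 1100 kg VSS/d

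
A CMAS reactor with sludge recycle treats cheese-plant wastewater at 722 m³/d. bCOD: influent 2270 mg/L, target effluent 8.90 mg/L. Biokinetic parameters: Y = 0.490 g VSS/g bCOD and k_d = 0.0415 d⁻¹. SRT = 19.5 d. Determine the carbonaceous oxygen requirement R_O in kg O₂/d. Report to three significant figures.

Correct the yield for decay: Y_obs = Y/(1 + k_d θ_c) = 0.490 / (1 + 0.0415 × 19.5) = 0.490 / 1.809 = 0.2708.
Q·(S₀ − S) = 722 × (2270 − 8.90) × 10⁻³ = 1633 kg/d removed.
Biomass synthesised: P_X = Y_obs × 1633 = 442.1 kg VSS/d.
R_O = Q·(S₀ − S) − 1.42·P_X = 1633 − 1.42 × 442.1 = 1005 kg O₂/d.

R_O ≈ 1000 kg O₂/d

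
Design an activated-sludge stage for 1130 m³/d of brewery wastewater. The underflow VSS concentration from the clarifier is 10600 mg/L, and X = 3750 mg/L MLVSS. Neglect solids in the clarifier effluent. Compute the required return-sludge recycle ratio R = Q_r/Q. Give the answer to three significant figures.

R ≈ 0.547

Mass balance around the secondary clarifier (neglecting effluent solids): R = X / (X_r − X) = 3750 / (10600 − 3750) = 0.5474.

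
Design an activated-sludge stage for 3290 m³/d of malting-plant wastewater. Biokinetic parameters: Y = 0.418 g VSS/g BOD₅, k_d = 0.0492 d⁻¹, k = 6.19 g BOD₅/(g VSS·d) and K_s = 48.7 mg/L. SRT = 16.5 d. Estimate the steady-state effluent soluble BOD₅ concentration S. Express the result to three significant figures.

S ≈ 2.16 mg/L

For a completely mixed reactor with recycle the Lawrence–McCarty relation gives S = K_s·(1 + k_d·θ_c) / [θ_c·(Y·k − k_d) − 1] = 48.7 × (1 + 0.0492 × 16.5) / [16.5 × (0.418 × 6.19 − 0.0492) − 1] = 88.23 / 40.88 = 2.158 mg/L.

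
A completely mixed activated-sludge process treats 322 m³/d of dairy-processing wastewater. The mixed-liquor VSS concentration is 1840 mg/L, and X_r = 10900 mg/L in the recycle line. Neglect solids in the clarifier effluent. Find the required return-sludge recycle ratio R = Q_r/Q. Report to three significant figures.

R ≈ 0.203

R = Q_r/Q = X/(X_r − X) = 1840 / (10900 − 1840) = 0.2031.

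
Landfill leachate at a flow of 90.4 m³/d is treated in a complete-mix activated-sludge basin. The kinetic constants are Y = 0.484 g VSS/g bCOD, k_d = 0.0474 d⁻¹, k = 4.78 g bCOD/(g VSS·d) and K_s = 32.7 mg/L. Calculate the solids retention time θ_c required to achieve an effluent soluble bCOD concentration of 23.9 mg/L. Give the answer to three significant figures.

From 1/θ_c = Y·k·S/(K_s + S) − k_d: Y·k·S/(K_s+S) = 0.484 × 4.78 × 23.9 / (32.7 + 23.9) = 0.9769 d⁻¹.
1/θ_c = 0.9769 − 0.0474 = 0.9295 d⁻¹, so θ_c = 1.076 d.

θ_c ≈ 1.08 d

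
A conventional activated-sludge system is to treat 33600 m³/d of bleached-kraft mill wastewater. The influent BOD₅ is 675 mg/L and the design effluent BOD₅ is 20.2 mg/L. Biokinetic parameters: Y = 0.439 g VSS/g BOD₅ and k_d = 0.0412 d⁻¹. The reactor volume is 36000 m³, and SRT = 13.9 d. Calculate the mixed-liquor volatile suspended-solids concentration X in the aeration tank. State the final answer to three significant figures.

X = Y·Q·ΔS·θ_c / [V·(1 + k_d θ_c)] = 0.439 × 33600 × (675 − 20.2) × 13.9 / [36000 × (1 + 0.0412 × 13.9)] = 2371 mg/L.

X ≈ 2370 mg/L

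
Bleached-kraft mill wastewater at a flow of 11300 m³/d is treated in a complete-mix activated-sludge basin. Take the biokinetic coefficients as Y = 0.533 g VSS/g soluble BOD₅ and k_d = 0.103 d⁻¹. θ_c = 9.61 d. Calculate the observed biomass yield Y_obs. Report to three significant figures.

Y_obs = Y / (1 + k_d θ_c) = 0.533 / (1 + 0.103 × 9.61) = 0.533 / 1.990 = 0.2679.

Y_obs ≈ 0.268 g VSS/g soluble BOD₅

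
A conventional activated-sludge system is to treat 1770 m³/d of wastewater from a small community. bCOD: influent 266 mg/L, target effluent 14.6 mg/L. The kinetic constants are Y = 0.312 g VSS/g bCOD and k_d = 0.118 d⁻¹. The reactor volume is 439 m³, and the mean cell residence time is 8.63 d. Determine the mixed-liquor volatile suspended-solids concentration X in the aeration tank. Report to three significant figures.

X ≈ 1350 mg/L

From V·X·(1 + k_d·θ_c) = Y·Q·(S₀ − S)·θ_c: X = 0.312 × 1770 × (266 − 14.6) × 8.63 / [439 × (1 + 0.118 × 8.63)] = 1352 mg/L.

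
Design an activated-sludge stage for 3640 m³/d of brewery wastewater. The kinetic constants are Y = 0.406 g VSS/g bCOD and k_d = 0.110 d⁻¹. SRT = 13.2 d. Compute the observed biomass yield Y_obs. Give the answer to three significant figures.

Observed yield with endogenous decay: Y_obs = Y / (1 + k_d·θ_c) = 0.406 / (1 + 0.110 × 13.2) = 0.406 / 2.452 = 0.1656 g VSS/g bCOD.

Y_obs ≈ 0.166 g VSS/g bCOD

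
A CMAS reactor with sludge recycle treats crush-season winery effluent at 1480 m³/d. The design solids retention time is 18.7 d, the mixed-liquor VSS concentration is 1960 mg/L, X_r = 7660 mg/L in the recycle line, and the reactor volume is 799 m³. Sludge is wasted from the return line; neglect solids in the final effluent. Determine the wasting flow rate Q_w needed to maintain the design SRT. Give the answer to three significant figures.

Q_w ≈ 10.9 m³/d

Q_w = (V·X)/(θ_c X_r) = 799.0 × 1960 / (18.7 × 7660) = 10.93 m³/d.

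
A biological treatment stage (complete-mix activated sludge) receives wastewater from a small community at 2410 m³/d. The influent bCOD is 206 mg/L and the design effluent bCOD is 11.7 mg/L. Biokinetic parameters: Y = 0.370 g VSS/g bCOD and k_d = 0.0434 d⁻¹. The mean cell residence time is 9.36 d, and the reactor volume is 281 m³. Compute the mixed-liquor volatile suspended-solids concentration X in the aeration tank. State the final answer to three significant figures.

X = Y·Q·ΔS·θ_c / [V·(1 + k_d θ_c)] = 0.370 × 2410 × (206 − 11.7) × 9.36 / [281 × (1 + 0.0434 × 9.36)] = 4104 mg/L.

X ≈ 4100 mg/L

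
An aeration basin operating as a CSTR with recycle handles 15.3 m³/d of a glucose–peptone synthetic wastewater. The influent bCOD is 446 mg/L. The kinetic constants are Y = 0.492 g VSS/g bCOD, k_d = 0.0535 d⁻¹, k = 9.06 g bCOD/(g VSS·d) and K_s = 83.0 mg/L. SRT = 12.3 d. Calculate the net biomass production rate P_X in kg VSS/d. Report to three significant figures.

From the Monod/SRT balance for a CMAS, S = K_s·(1+k_d θ_c)/[θ_c·(Y k − k_d) − 1] = 83.0 × (1 + 0.0535 × 12.3) / [12.3 × (0.492 × 9.06 − 0.0535) − 1] = 137.6 / 53.17 = 2.588 mg/L.
Y_obs = Y / (1 + k_d θ_c) = 0.492 / (1 + 0.0535 × 12.3) = 0.492 / 1.658 = 0.2967.
ΔS = 446 − 2.59 = 443.4 mg/L, so the substrate removal rate is 15.3 × 443.4/1000 = 6.784 kg bCOD/d.
Biomass produced: P_X = Y_obs·Q·ΔS = 0.2967 × 6.784 ≈ 2.013 kg VSS/d.

P_X ≈ 2.01 kg VSS/d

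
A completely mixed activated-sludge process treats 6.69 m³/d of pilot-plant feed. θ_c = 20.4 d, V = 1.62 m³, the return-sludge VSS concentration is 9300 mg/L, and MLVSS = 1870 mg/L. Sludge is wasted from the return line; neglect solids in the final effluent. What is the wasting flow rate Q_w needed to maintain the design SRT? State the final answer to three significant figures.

Q_w ≈ 0.0160 m³/d

Q_w = (V·X)/(θ_c X_r) = 1.620 × 1870 / (20.4 × 9300) = 0.01597 m³/d.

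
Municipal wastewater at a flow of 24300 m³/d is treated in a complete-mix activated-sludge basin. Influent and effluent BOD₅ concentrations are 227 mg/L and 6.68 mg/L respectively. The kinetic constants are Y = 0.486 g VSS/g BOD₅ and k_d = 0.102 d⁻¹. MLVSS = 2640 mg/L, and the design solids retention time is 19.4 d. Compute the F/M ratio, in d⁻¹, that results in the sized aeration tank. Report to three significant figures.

From the SRT design equation V = Y Q (S₀−S) θ_c / [X (1 + k_d θ_c)] = 0.486 × 24300 × (227 − 6.68) × 19.4 / [2640 × (1 + 0.102 × 19.4)] = 5.05×10^7 / 7864 = 6419 m³.
F/M = Q·S₀ / (V·X) = 24300 × 227 / (6419 × 2640) = 0.3255 g BOD₅·(g VSS·d)⁻¹.

F/M ≈ 0.326 d⁻¹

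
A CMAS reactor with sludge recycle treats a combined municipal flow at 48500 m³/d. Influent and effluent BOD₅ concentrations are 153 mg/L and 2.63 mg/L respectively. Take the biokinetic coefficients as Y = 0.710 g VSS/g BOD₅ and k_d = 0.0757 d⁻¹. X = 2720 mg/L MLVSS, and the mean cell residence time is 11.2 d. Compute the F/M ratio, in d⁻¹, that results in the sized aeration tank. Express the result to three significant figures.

F/M ≈ 0.236 d⁻¹

From the SRT design equation V = Y Q (S₀−S) θ_c / [X (1 + k_d θ_c)] = 0.710 × 48500 × (153 − 2.63) × 11.2 / [2720 × (1 + 0.0757 × 11.2)] = 5.8×10^7 / 5026 = 11538 m³.
F/M = Q·S₀ / (V·X) = 48500 × 153 / (11538 × 2720) = 0.2364 g BOD₅·(g VSS·d)⁻¹.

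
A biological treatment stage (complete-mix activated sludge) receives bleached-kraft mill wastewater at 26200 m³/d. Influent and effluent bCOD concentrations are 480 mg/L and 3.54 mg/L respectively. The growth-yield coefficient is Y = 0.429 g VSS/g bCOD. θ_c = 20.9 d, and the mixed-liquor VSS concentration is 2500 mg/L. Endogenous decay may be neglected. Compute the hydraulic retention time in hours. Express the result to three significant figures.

τ ≈ 41.0 h

Biomass mass balance (decay neglected): V·X = Y·Q·(S₀ − S)·θ_c, so V = 0.429 × 26200 × (480 − 3.54) × 20.9 / 2500 = 44770 m³.
Hydraulic retention time τ = V/Q = 44770 / 26200 = 1.709 d = 41.01 h.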